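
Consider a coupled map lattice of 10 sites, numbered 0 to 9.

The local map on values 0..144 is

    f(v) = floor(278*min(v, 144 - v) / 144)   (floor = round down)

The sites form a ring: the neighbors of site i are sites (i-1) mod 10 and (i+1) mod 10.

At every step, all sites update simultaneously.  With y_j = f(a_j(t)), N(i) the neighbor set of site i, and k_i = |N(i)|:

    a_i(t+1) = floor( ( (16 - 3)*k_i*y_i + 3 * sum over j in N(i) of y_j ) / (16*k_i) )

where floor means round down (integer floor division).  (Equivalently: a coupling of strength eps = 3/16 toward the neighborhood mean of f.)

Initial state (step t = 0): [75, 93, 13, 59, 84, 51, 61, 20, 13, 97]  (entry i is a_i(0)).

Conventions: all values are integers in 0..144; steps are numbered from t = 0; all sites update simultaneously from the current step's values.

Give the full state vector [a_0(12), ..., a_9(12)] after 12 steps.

Answer: [113, 73, 111, 115, 94, 49, 92, 103, 122, 132]

Derivation:
t=0: [75, 93, 13, 59, 84, 51, 61, 20, 13, 97]
t=1: [125, 94, 40, 104, 113, 101, 107, 44, 32, 87]
t=2: [48, 88, 78, 75, 62, 79, 73, 80, 67, 98]
t=3: [93, 108, 125, 131, 120, 125, 134, 124, 124, 92]
t=4: [95, 68, 38, 28, 43, 35, 22, 36, 43, 94]
t=5: [97, 122, 76, 58, 78, 66, 46, 67, 82, 94]
t=6: [86, 54, 120, 114, 125, 123, 95, 124, 117, 97]
t=7: [108, 99, 52, 54, 38, 44, 83, 44, 54, 88]
t=8: [74, 85, 99, 100, 76, 86, 110, 88, 102, 103]
t=9: [127, 112, 88, 88, 124, 108, 73, 101, 83, 84]
t=10: [42, 62, 103, 101, 47, 72, 125, 91, 113, 107]
t=11: [83, 111, 83, 83, 93, 124, 51, 91, 64, 70]
t=12: [113, 73, 111, 115, 94, 49, 92, 103, 122, 132]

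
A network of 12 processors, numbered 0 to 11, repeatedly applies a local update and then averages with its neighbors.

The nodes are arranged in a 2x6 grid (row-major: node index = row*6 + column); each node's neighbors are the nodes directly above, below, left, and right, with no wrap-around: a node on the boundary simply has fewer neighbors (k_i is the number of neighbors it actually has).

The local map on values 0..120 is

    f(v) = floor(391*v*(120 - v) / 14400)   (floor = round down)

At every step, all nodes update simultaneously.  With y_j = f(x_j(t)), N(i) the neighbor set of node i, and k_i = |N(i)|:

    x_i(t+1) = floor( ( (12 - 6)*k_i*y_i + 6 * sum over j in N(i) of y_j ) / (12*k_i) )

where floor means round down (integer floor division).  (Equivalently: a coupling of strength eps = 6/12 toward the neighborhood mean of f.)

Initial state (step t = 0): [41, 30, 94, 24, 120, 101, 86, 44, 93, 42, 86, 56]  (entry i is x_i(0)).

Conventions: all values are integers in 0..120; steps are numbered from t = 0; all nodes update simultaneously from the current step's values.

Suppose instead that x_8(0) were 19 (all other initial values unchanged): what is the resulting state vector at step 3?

Simulating step by step:
t=0: [41, 30, 94, 24, 120, 101, 86, 44, 19, 42, 86, 56]
t=1: [81, 77, 64, 56, 32, 50, 83, 79, 66, 76, 70, 81]
t=2: [85, 89, 95, 92, 85, 87, 84, 88, 93, 93, 89, 90]
t=3: [79, 73, 67, 69, 76, 76, 80, 75, 68, 69, 73, 74]

Answer: [79, 73, 67, 69, 76, 76, 80, 75, 68, 69, 73, 74]
Key observation: This trace re-runs the system from the modified initial state.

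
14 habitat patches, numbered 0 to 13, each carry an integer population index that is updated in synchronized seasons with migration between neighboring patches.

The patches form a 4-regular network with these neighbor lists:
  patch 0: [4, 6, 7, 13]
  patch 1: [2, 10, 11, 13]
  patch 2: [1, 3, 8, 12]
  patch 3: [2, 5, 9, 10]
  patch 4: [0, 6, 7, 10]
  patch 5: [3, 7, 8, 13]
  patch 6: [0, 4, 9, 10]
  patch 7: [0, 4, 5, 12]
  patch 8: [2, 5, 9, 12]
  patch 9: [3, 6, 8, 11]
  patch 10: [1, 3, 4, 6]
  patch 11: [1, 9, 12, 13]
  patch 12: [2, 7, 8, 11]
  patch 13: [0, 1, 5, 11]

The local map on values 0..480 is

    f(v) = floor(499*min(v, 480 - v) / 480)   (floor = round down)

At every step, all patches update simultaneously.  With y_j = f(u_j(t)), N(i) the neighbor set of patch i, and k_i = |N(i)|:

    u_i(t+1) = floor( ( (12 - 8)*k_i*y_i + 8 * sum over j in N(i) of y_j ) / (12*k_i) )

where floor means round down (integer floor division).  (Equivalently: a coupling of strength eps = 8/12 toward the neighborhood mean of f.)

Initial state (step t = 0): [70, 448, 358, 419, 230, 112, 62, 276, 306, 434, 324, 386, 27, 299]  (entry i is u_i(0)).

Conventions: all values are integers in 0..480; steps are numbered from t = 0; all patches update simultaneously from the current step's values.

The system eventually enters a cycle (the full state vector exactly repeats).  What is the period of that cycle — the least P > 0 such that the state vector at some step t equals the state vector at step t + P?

Answer: 2
Key observation: The state at step 23, [242, 242, 242, 242, 242, 242, 242, 242, 242, 242, 242, 242, 242, 242], reappears at step 25 — and no state repeats earlier — so the cycle the system enters has period 2.

Derivation:
t=0: [70, 448, 358, 419, 230, 112, 62, 276, 306, 434, 324, 386, 27, 299]
t=1: [141, 106, 92, 96, 164, 145, 108, 146, 112, 83, 120, 81, 111, 115]
t=2: [140, 107, 105, 108, 145, 130, 125, 147, 113, 97, 123, 99, 112, 121]
t=3: [141, 114, 112, 115, 142, 129, 130, 141, 115, 110, 126, 109, 118, 123]
t=4: [141, 120, 118, 122, 141, 129, 134, 140, 120, 119, 129, 117, 123, 127]
t=5: [142, 126, 124, 127, 142, 132, 137, 140, 125, 126, 133, 124, 127, 131]
t=6: [144, 131, 129, 132, 144, 136, 141, 142, 130, 131, 137, 130, 132, 135]
t=7: [146, 137, 135, 137, 147, 140, 144, 145, 136, 137, 142, 136, 137, 140]
t=8: [149, 142, 141, 143, 150, 144, 148, 148, 141, 142, 146, 142, 142, 144]
t=9: [153, 147, 146, 148, 153, 149, 152, 151, 146, 148, 150, 147, 147, 149]
t=10: [157, 152, 151, 153, 157, 153, 157, 156, 152, 153, 155, 152, 152, 154]
t=11: [162, 158, 157, 158, 162, 159, 162, 161, 158, 159, 160, 158, 158, 159]
t=12: [167, 164, 163, 164, 167, 165, 167, 166, 164, 165, 166, 164, 164, 165]
t=13: [172, 170, 169, 170, 172, 170, 172, 171, 170, 170, 171, 170, 170, 171]
t=14: [177, 176, 175, 176, 177, 176, 177, 177, 175, 176, 177, 176, 176, 176]
t=15: [183, 182, 181, 182, 184, 182, 183, 183, 181, 182, 183, 182, 182, 182]
t=16: [190, 189, 188, 189, 190, 189, 190, 189, 188, 189, 189, 189, 188, 189]
t=17: [196, 195, 195, 195, 196, 195, 196, 196, 195, 196, 196, 195, 195, 196]
t=18: [203, 202, 202, 202, 203, 202, 203, 202, 202, 202, 202, 202, 202, 202]
t=19: [210, 209, 209, 209, 210, 209, 210, 209, 209, 209, 209, 209, 209, 209]
t=20: [217, 217, 217, 217, 217, 217, 217, 217, 217, 217, 217, 217, 217, 217]
t=21: [225, 225, 225, 225, 225, 225, 225, 225, 225, 225, 225, 225, 225, 225]
t=22: [233, 233, 233, 233, 233, 233, 233, 233, 233, 233, 233, 233, 233, 233]
t=23: [242, 242, 242, 242, 242, 242, 242, 242, 242, 242, 242, 242, 242, 242]
t=24: [247, 247, 247, 247, 247, 247, 247, 247, 247, 247, 247, 247, 247, 247]
t=25: [242, 242, 242, 242, 242, 242, 242, 242, 242, 242, 242, 242, 242, 242]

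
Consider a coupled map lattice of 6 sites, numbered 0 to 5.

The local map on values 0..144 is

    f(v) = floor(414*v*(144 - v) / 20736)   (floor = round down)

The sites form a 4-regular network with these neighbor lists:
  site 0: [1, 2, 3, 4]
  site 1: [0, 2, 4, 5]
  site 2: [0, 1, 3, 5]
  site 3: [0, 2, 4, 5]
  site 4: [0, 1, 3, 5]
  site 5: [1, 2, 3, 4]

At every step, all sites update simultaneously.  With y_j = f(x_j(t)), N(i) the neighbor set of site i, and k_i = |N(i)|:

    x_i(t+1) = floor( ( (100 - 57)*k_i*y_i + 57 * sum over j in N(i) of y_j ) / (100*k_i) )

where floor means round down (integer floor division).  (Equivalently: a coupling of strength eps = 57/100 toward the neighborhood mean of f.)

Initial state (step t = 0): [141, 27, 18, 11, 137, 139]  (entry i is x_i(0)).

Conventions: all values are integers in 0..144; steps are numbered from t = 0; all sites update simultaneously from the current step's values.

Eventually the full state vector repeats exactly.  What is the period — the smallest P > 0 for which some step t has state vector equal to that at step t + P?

Simulating step by step:
t=0: [141, 27, 18, 11, 137, 139]
t=1: [25, 39, 35, 24, 24, 27]
t=2: [63, 71, 69, 60, 61, 65]
t=3: [101, 102, 102, 100, 101, 101]
t=4: [85, 85, 85, 86, 86, 85]
t=5: [99, 99, 99, 99, 99, 99]
t=6: [88, 88, 88, 88, 88, 88]
t=7: [98, 98, 98, 98, 98, 98]
t=8: [90, 90, 90, 90, 90, 90]
t=9: [97, 97, 97, 97, 97, 97]
t=10: [91, 91, 91, 91, 91, 91]
t=11: [96, 96, 96, 96, 96, 96]
t=12: [92, 92, 92, 92, 92, 92]
t=13: [95, 95, 95, 95, 95, 95]
t=14: [92, 92, 92, 92, 92, 92]

Answer: 2
Key observation: The state at step 12, [92, 92, 92, 92, 92, 92], reappears at step 14 — and no state repeats earlier — so the cycle the system enters has period 2.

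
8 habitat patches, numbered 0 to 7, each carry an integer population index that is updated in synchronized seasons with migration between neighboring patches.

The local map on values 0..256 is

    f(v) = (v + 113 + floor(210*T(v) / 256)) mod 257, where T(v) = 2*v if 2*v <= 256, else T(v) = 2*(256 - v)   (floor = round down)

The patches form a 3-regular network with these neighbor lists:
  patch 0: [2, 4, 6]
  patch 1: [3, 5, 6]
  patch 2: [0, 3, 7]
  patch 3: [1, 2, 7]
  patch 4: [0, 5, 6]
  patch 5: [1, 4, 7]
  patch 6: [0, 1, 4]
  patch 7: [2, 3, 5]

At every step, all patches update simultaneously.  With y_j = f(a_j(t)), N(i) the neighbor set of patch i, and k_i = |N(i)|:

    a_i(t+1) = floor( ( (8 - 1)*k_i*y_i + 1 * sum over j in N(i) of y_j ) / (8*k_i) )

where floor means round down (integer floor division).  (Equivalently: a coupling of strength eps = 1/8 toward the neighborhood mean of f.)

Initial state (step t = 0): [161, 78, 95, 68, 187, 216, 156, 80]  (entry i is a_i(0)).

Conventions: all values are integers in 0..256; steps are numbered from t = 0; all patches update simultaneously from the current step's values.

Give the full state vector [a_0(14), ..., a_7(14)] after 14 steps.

Simulating step by step:
t=0: [161, 78, 95, 68, 187, 216, 156, 80]
t=1: [168, 67, 104, 40, 156, 131, 170, 70]
t=2: [166, 52, 131, 199, 175, 178, 161, 57]
t=3: [169, 238, 181, 148, 163, 158, 174, 26]
t=4: [166, 129, 162, 177, 170, 172, 162, 179]
t=5: [169, 189, 171, 163, 167, 166, 172, 161]
t=6: [166, 155, 166, 170, 168, 168, 164, 171]
t=7: [169, 175, 168, 167, 168, 168, 170, 166]
t=8: [167, 163, 168, 168, 167, 167, 166, 168]
t=9: [168, 170, 168, 168, 169, 169, 169, 168]
t=10: [167, 167, 168, 167, 167, 167, 167, 167]
t=11: [168, 169, 168, 168, 169, 169, 169, 168]
t=12: [167, 167, 168, 167, 167, 167, 167, 167]
t=13: [168, 169, 168, 168, 169, 169, 169, 168]
t=14: [167, 167, 168, 167, 167, 167, 167, 167]

Answer: [167, 167, 168, 167, 167, 167, 167, 167]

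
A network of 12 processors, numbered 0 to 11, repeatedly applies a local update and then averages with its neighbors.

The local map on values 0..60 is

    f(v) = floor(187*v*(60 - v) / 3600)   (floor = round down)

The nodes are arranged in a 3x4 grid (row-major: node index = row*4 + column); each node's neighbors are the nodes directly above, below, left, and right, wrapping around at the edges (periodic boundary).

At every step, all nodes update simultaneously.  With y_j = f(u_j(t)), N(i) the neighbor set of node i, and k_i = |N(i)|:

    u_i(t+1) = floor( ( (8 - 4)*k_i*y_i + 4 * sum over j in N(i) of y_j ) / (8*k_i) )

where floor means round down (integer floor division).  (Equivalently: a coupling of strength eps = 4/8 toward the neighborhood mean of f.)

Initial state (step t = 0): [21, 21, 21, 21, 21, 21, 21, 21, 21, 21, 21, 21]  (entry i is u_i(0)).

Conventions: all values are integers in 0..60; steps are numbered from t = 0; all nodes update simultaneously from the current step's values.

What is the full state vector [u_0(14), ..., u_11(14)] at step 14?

Answer: [39, 39, 39, 39, 39, 39, 39, 39, 39, 39, 39, 39]

Derivation:
t=0: [21, 21, 21, 21, 21, 21, 21, 21, 21, 21, 21, 21]
t=1: [42, 42, 42, 42, 42, 42, 42, 42, 42, 42, 42, 42]
t=2: [39, 39, 39, 39, 39, 39, 39, 39, 39, 39, 39, 39]
t=3: [42, 42, 42, 42, 42, 42, 42, 42, 42, 42, 42, 42]
t=4: [39, 39, 39, 39, 39, 39, 39, 39, 39, 39, 39, 39]
t=5: [42, 42, 42, 42, 42, 42, 42, 42, 42, 42, 42, 42]
t=6: [39, 39, 39, 39, 39, 39, 39, 39, 39, 39, 39, 39]
t=7: [42, 42, 42, 42, 42, 42, 42, 42, 42, 42, 42, 42]
t=8: [39, 39, 39, 39, 39, 39, 39, 39, 39, 39, 39, 39]
t=9: [42, 42, 42, 42, 42, 42, 42, 42, 42, 42, 42, 42]
t=10: [39, 39, 39, 39, 39, 39, 39, 39, 39, 39, 39, 39]
t=11: [42, 42, 42, 42, 42, 42, 42, 42, 42, 42, 42, 42]
t=12: [39, 39, 39, 39, 39, 39, 39, 39, 39, 39, 39, 39]
t=13: [42, 42, 42, 42, 42, 42, 42, 42, 42, 42, 42, 42]
t=14: [39, 39, 39, 39, 39, 39, 39, 39, 39, 39, 39, 39]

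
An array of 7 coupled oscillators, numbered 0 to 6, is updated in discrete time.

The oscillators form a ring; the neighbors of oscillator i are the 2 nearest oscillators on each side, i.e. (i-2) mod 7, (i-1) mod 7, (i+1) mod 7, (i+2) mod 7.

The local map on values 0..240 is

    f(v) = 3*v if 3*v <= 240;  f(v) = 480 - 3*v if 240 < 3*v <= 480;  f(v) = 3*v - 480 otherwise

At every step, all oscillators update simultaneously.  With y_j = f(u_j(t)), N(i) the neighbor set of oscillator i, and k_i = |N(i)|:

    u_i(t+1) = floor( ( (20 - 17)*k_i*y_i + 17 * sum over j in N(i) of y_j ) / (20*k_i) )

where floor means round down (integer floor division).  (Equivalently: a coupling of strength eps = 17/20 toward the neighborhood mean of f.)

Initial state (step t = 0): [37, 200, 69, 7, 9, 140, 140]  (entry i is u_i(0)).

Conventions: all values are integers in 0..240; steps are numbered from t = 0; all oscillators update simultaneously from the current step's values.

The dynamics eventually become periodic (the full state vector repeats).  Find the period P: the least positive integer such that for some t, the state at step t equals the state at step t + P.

Answer: 20
Key observation: The state at step 24, [89, 89, 93, 91, 88, 91, 93], reappears at step 44 — and no state repeats earlier — so the cycle the system enters has period 20.

Derivation:
t=0: [37, 200, 69, 7, 9, 140, 140]
t=1: [111, 102, 90, 91, 78, 55, 76]
t=2: [187, 194, 193, 197, 207, 198, 187]
t=3: [96, 94, 107, 113, 107, 105, 105]
t=4: [174, 169, 170, 165, 157, 164, 176]
t=5: [31, 32, 24, 18, 23, 26, 26]
t=6: [82, 77, 77, 75, 70, 74, 83]
t=7: [229, 230, 225, 223, 224, 224, 225]
t=8: [199, 198, 198, 196, 192, 195, 199]
t=9: [113, 114, 109, 107, 108, 108, 109]
t=10: [148, 149, 149, 151, 155, 152, 148]
t=11: [32, 33, 28, 26, 27, 27, 28]
t=12: [88, 87, 87, 85, 81, 84, 88]
t=13: [219, 219, 223, 225, 224, 224, 223]
t=14: [185, 185, 185, 188, 191, 188, 185]
t=15: [76, 76, 80, 82, 81, 82, 80]
t=16: [234, 234, 232, 234, 237, 234, 232]
t=17: [219, 219, 223, 222, 220, 222, 223]
t=18: [184, 184, 181, 183, 186, 183, 181]
t=19: [67, 67, 71, 70, 67, 70, 71]
t=20: [208, 208, 204, 206, 209, 206, 204]
t=21: [137, 137, 141, 139, 136, 139, 141]
t=22: [62, 62, 66, 64, 61, 64, 66]
t=23: [192, 192, 188, 190, 193, 190, 188]
t=24: [89, 89, 93, 91, 88, 91, 93]
t=25: [206, 206, 210, 208, 205, 208, 210]
t=26: [144, 144, 140, 142, 145, 142, 140]
t=27: [54, 54, 50, 52, 55, 52, 50]
t=28: [155, 155, 159, 157, 154, 157, 159]
t=29: [8, 8, 12, 10, 7, 10, 12]
t=30: [30, 30, 26, 28, 31, 28, 26]
t=31: [83, 83, 87, 85, 82, 85, 87]
t=32: [224, 224, 228, 226, 223, 226, 228]
t=33: [198, 198, 194, 196, 199, 196, 194]
t=34: [107, 107, 111, 109, 106, 109, 111]
t=35: [152, 152, 156, 154, 151, 154, 156]
t=36: [17, 17, 21, 19, 16, 19, 21]
t=37: [57, 57, 53, 55, 58, 55, 53]
t=38: [164, 164, 168, 166, 163, 166, 168]
t=39: [18, 18, 14, 16, 19, 16, 14]
t=40: [47, 47, 51, 49, 46, 49, 51]
t=41: [147, 147, 143, 145, 148, 145, 143]
t=42: [45, 45, 41, 43, 46, 43, 41]
t=43: [128, 128, 132, 130, 127, 130, 132]
t=44: [89, 89, 93, 91, 88, 91, 93]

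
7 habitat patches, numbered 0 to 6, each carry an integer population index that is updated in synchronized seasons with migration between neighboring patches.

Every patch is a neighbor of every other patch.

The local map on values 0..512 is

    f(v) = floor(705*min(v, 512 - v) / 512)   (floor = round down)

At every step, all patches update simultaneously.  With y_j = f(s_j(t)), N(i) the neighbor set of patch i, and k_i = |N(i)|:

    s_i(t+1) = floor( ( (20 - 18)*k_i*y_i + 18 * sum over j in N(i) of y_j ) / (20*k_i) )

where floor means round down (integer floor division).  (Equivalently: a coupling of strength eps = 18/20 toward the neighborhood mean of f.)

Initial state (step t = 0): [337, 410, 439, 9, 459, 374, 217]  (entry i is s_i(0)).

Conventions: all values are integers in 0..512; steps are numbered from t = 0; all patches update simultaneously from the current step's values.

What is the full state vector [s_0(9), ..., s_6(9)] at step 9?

Answer: [240, 240, 240, 240, 240, 240, 240]

Derivation:
t=0: [337, 410, 439, 9, 459, 374, 217]
t=1: [145, 150, 152, 157, 154, 148, 142]
t=2: [206, 205, 205, 205, 205, 205, 206]
t=3: [282, 282, 282, 282, 282, 282, 282]
t=4: [316, 316, 316, 316, 316, 316, 316]
t=5: [269, 269, 269, 269, 269, 269, 269]
t=6: [334, 334, 334, 334, 334, 334, 334]
t=7: [245, 245, 245, 245, 245, 245, 245]
t=8: [337, 337, 337, 337, 337, 337, 337]
t=9: [240, 240, 240, 240, 240, 240, 240]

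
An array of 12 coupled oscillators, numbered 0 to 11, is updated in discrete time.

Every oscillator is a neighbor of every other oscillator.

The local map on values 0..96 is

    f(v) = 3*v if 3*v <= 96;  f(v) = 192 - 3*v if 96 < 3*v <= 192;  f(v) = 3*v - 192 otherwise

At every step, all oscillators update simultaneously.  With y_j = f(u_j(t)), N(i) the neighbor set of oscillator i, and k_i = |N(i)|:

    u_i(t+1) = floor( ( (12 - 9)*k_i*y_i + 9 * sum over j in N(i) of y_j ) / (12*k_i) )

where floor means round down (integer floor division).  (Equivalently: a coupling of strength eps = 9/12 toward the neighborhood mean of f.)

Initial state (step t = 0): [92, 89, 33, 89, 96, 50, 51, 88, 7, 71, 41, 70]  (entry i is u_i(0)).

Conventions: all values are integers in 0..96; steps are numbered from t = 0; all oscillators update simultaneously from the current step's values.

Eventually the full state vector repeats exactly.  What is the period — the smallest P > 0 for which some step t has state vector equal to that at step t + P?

Simulating step by step:
t=0: [92, 89, 33, 89, 96, 50, 51, 88, 7, 71, 41, 70]
t=1: [63, 61, 64, 61, 65, 55, 55, 61, 51, 51, 60, 51]
t=2: [15, 16, 14, 16, 15, 19, 19, 16, 21, 21, 16, 21]
t=3: [50, 51, 50, 51, 50, 53, 53, 51, 54, 54, 51, 54]
t=4: [37, 36, 37, 36, 37, 35, 35, 36, 35, 35, 36, 35]
t=5: [83, 84, 83, 84, 83, 84, 84, 84, 84, 84, 84, 84]
t=6: [58, 59, 58, 59, 58, 59, 59, 59, 59, 59, 59, 59]
t=7: [16, 15, 16, 15, 16, 15, 15, 15, 15, 15, 15, 15]
t=8: [46, 45, 46, 45, 46, 45, 45, 45, 45, 45, 45, 45]
t=9: [55, 56, 55, 56, 55, 56, 56, 56, 56, 56, 56, 56]
t=10: [25, 24, 25, 24, 25, 24, 24, 24, 24, 24, 24, 24]
t=11: [73, 72, 73, 72, 73, 72, 72, 72, 72, 72, 72, 72]
t=12: [25, 24, 25, 24, 25, 24, 24, 24, 24, 24, 24, 24]

Answer: 2
Key observation: The state at step 10, [25, 24, 25, 24, 25, 24, 24, 24, 24, 24, 24, 24], reappears at step 12 — and no state repeats earlier — so the cycle the system enters has period 2.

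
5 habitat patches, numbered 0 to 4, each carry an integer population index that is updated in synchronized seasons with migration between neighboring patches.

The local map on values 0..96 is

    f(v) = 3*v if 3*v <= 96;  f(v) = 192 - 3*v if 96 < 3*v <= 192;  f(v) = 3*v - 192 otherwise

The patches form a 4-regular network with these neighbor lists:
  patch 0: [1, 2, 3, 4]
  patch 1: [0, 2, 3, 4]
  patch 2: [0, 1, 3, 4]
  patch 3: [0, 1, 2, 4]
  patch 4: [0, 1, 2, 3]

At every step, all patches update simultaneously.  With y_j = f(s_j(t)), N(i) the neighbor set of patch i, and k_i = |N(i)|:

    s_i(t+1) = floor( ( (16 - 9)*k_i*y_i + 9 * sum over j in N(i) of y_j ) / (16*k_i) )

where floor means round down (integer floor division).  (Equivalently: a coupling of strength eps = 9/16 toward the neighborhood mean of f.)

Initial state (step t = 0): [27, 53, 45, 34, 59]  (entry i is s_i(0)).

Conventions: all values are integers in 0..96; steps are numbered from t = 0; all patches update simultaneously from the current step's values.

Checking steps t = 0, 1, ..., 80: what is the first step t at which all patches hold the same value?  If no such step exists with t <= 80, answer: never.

Answer: never
Key observation: The state at step 10 reappears at step 12 — the system is in a cycle of period 2 from step 10 on.  No step 0..12 is synchronized, and the cycle repeats forever, so no step up to 80 (or ever) has all patches equal.

Derivation:
t=0: [27, 53, 45, 34, 59]  (not all equal)
t=1: [62, 48, 55, 65, 43]  (not all equal)
t=2: [22, 34, 28, 21, 39]  (not all equal)
t=3: [72, 79, 78, 71, 75]  (not all equal)
t=4: [30, 36, 35, 29, 33]  (not all equal)
t=5: [88, 86, 87, 87, 89]  (not all equal)
t=6: [70, 68, 69, 69, 71]  (not all equal)
t=7: [16, 14, 15, 15, 17]  (not all equal)
t=8: [46, 44, 45, 45, 47]  (not all equal)
t=9: [55, 57, 56, 56, 54]  (not all equal)
t=10: [25, 23, 24, 24, 26]  (not all equal)
t=11: [73, 71, 72, 72, 74]  (not all equal)
t=12: [25, 23, 24, 24, 26]  (not all equal)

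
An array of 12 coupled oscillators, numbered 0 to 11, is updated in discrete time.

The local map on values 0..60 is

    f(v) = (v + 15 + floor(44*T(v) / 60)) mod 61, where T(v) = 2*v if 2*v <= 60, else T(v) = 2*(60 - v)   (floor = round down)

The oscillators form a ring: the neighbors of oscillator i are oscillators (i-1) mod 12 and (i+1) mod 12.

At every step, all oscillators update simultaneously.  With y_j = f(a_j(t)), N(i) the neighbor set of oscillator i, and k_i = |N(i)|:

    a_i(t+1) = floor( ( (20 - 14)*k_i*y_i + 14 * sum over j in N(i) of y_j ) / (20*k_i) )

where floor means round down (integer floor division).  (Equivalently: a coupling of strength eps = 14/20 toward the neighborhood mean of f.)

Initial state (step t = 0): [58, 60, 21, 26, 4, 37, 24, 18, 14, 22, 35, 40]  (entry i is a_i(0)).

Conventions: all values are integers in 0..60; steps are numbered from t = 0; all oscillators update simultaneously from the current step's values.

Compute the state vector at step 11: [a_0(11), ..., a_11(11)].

Simulating step by step:
t=0: [58, 60, 21, 26, 4, 37, 24, 18, 14, 22, 35, 40]
t=1: [17, 10, 12, 15, 21, 20, 32, 39, 38, 28, 18, 20]
t=2: [31, 46, 45, 32, 20, 12, 17, 24, 23, 35, 26, 41]
t=3: [22, 22, 22, 16, 25, 33, 36, 27, 16, 17, 21, 22]
t=4: [8, 8, 24, 24, 32, 21, 23, 33, 42, 37, 23, 6]
t=5: [32, 26, 20, 17, 14, 14, 13, 19, 24, 18, 21, 24]
t=6: [18, 15, 26, 35, 51, 48, 31, 21, 24, 24, 26, 15]
t=7: [54, 42, 32, 20, 20, 21, 16, 15, 10, 14, 28, 42]
t=8: [20, 21, 16, 11, 3, 21, 36, 48, 47, 36, 31, 20]
t=9: [3, 21, 32, 39, 23, 17, 15, 21, 21, 23, 17, 11]
t=10: [23, 18, 17, 19, 30, 38, 36, 21, 6, 24, 35, 39]
t=11: [31, 40, 37, 29, 16, 25, 17, 20, 15, 22, 20, 19]

Answer: [31, 40, 37, 29, 16, 25, 17, 20, 15, 22, 20, 19]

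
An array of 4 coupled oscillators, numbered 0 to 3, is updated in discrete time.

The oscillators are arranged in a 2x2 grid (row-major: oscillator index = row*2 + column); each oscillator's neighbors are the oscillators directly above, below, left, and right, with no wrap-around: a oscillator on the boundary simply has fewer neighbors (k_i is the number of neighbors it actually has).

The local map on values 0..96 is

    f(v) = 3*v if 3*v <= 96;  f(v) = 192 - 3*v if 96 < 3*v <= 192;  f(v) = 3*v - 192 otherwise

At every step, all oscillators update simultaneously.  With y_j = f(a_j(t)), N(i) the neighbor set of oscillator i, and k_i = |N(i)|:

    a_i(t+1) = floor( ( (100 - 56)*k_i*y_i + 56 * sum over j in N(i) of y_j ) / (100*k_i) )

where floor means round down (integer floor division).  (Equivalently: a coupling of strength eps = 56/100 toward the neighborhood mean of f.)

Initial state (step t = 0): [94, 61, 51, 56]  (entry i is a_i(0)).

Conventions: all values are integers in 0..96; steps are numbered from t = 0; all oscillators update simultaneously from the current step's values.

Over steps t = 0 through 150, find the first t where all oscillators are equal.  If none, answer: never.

Answer: 7
Key observation: Synchronization is absorbing here: once all oscillators are equal they stay equal, and step 7 is the first all-equal step.

Derivation:
t=0: [94, 61, 51, 56]  (not all equal)
t=1: [53, 35, 49, 24]  (not all equal)
t=2: [51, 67, 49, 68]  (not all equal)
t=3: [32, 18, 34, 20]  (not all equal)
t=4: [82, 67, 83, 66]  (not all equal)
t=5: [42, 20, 41, 21]  (not all equal)
t=6: [65, 62, 66, 63]  (not all equal)
t=7: [4, 4, 4, 4]  (all equal)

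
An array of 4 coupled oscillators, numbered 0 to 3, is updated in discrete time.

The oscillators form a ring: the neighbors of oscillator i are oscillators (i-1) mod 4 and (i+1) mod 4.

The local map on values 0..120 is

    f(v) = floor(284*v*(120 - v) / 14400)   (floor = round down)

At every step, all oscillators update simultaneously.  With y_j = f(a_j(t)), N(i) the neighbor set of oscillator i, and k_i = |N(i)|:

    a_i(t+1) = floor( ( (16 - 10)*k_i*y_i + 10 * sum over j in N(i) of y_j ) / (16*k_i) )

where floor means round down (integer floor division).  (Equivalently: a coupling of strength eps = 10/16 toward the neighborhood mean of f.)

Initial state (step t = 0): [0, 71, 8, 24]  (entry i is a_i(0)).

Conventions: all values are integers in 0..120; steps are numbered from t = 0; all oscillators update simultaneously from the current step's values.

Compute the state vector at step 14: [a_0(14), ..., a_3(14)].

Simulating step by step:
t=0: [0, 71, 8, 24]
t=1: [35, 30, 41, 22]
t=2: [51, 57, 53, 53]
t=3: [69, 69, 70, 69]
t=4: [69, 69, 69, 69]
t=5: [69, 69, 69, 69]
t=6: [69, 69, 69, 69]
t=7: [69, 69, 69, 69]
t=8: [69, 69, 69, 69]
t=9: [69, 69, 69, 69]
t=10: [69, 69, 69, 69]
t=11: [69, 69, 69, 69]
t=12: [69, 69, 69, 69]
t=13: [69, 69, 69, 69]
t=14: [69, 69, 69, 69]

Answer: [69, 69, 69, 69]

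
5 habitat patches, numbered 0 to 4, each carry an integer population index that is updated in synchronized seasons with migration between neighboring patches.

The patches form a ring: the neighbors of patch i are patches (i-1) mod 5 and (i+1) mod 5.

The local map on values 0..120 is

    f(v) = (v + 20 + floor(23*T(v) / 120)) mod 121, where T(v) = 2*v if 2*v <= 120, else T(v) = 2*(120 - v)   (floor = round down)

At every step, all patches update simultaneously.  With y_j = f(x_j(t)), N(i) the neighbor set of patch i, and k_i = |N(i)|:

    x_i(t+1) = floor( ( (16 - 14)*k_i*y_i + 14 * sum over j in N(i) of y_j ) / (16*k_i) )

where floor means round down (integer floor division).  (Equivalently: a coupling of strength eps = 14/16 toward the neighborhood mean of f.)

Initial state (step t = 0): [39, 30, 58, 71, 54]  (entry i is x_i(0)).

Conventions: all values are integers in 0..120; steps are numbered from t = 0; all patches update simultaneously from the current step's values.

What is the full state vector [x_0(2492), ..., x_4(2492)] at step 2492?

Answer: [32, 32, 32, 32, 32]
Key observation: The state at step 23, [9, 9, 9, 9, 9], reappears at step 27: the system is in a cycle of period 4 from step 23 on.  Therefore the state at step 2492 equals the state at step 23 + ((2492 - 23) mod 4) = 24, which is [32, 32, 32, 32, 32].

Derivation:
t=0: [39, 30, 58, 71, 54]
t=1: [76, 83, 86, 98, 91]
t=2: [65, 115, 68, 53, 51]
t=3: [59, 95, 60, 97, 98]
t=4: [16, 89, 15, 47, 46]
t=5: [94, 50, 94, 64, 65]
t=6: [85, 12, 85, 60, 60]
t=7: [75, 107, 75, 109, 109]
t=8: [23, 99, 23, 55, 55]
t=9: [51, 45, 51, 76, 76]
t=10: [96, 89, 96, 102, 102]
t=11: [56, 18, 56, 5, 5]
t=12: [42, 90, 42, 57, 57]
t=13: [52, 68, 52, 89, 89]
t=14: [110, 93, 110, 107, 107]
t=15: [6, 10, 6, 10, 10]
t=16: [32, 28, 32, 30, 30]
t=17: [60, 63, 60, 62, 62]
t=18: [103, 103, 103, 103, 103]
t=19: [8, 8, 8, 8, 8]
t=20: [31, 31, 31, 31, 31]
t=21: [62, 62, 62, 62, 62]
t=22: [104, 104, 104, 104, 104]
t=23: [9, 9, 9, 9, 9]
t=24: [32, 32, 32, 32, 32]
t=25: [64, 64, 64, 64, 64]
t=26: [105, 105, 105, 105, 105]
t=27: [9, 9, 9, 9, 9]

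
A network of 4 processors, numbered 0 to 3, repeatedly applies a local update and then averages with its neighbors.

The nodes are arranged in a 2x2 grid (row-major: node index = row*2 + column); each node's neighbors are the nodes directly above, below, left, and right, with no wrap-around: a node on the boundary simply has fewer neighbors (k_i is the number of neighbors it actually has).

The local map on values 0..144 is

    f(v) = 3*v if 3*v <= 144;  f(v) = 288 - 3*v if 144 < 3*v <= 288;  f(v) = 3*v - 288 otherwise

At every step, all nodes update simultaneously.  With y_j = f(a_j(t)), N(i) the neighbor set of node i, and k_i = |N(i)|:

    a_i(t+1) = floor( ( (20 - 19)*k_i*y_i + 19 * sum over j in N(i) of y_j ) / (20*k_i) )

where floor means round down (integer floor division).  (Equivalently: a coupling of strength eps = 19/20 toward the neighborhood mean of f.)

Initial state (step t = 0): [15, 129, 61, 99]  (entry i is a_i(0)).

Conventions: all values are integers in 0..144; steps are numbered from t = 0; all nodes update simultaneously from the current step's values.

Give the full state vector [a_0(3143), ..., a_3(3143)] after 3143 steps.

Answer: [71, 69, 69, 71]
Key observation: The state at step 19, [29, 129, 129, 29], reappears at step 27: the system is in a cycle of period 8 from step 19 on.  Therefore the state at step 3143 equals the state at step 19 + ((3143 - 19) mod 8) = 23, which is [71, 69, 69, 71].

Derivation:
t=0: [15, 129, 61, 99]
t=1: [99, 30, 30, 97]
t=2: [85, 10, 10, 85]
t=3: [30, 32, 32, 30]
t=4: [95, 90, 90, 95]
t=5: [17, 3, 3, 17]
t=6: [11, 48, 48, 11]
t=7: [138, 38, 38, 138]
t=8: [114, 125, 125, 114]
t=9: [85, 55, 55, 85]
t=10: [118, 37, 37, 118]
t=11: [108, 68, 68, 108]
t=12: [81, 38, 38, 81]
t=13: [110, 48, 48, 110]
t=14: [138, 47, 47, 138]
t=15: [140, 126, 126, 140]
t=16: [92, 129, 129, 92]
t=17: [94, 16, 16, 94]
t=18: [45, 8, 8, 45]
t=19: [29, 129, 129, 29]
t=20: [98, 87, 87, 98]
t=21: [25, 7, 7, 25]
t=22: [23, 72, 72, 23]
t=23: [71, 69, 69, 71]
t=24: [80, 75, 75, 80]
t=25: [62, 48, 48, 62]
t=26: [141, 104, 104, 141]
t=27: [29, 129, 129, 29]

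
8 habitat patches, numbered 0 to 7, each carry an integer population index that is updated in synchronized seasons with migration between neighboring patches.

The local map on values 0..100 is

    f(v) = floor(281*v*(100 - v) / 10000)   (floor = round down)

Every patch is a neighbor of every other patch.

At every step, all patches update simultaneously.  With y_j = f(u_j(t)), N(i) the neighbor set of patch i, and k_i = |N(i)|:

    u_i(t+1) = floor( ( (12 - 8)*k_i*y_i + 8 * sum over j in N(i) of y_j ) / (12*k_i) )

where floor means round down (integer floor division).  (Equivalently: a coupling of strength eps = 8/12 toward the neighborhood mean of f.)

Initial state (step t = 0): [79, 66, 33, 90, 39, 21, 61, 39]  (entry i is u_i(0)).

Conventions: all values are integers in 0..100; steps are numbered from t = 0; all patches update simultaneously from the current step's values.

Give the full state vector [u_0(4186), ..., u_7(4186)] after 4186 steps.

Simulating step by step:
t=0: [79, 66, 33, 90, 39, 21, 61, 39]
t=1: [52, 56, 56, 47, 57, 52, 57, 57]
t=2: [69, 68, 68, 68, 68, 69, 68, 68]
t=3: [60, 60, 60, 60, 60, 60, 60, 60]
t=4: [67, 67, 67, 67, 67, 67, 67, 67]
t=5: [62, 62, 62, 62, 62, 62, 62, 62]
t=6: [66, 66, 66, 66, 66, 66, 66, 66]
t=7: [63, 63, 63, 63, 63, 63, 63, 63]
t=8: [65, 65, 65, 65, 65, 65, 65, 65]
t=9: [63, 63, 63, 63, 63, 63, 63, 63]

Answer: [65, 65, 65, 65, 65, 65, 65, 65]
Key observation: The state at step 7, [63, 63, 63, 63, 63, 63, 63, 63], reappears at step 9: the system is in a cycle of period 2 from step 7 on.  Therefore the state at step 4186 equals the state at step 7 + ((4186 - 7) mod 2) = 8, which is [65, 65, 65, 65, 65, 65, 65, 65].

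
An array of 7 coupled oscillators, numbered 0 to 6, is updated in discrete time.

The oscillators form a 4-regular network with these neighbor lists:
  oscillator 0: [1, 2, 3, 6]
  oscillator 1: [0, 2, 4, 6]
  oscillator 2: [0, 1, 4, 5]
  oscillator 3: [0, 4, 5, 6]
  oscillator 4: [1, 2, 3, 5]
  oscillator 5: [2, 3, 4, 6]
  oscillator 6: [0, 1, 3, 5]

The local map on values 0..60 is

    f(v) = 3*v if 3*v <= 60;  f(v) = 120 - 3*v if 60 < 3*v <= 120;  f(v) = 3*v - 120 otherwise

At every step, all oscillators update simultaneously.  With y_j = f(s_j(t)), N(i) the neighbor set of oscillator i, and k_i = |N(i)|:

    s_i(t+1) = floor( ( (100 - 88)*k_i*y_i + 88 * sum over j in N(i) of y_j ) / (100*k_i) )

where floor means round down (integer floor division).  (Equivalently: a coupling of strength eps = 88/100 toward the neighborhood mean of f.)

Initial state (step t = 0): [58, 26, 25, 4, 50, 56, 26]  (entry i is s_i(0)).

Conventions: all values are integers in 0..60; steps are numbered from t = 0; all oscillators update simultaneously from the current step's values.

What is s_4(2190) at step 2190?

Simulating step by step:
t=0: [58, 26, 25, 4, 50, 56, 26]
t=1: [37, 42, 43, 39, 35, 34, 39]
t=2: [5, 8, 11, 10, 9, 8, 8]
t=3: [26, 24, 23, 23, 27, 27, 23]
t=4: [49, 46, 43, 43, 46, 46, 45]
t=5: [14, 17, 18, 18, 14, 13, 17]
t=6: [51, 47, 44, 44, 48, 48, 47]
t=7: [18, 22, 23, 23, 18, 18, 22]
t=8: [52, 53, 53, 53, 52, 52, 53]
t=9: [38, 37, 37, 37, 37, 37, 37]
t=10: [8, 8, 8, 8, 9, 9, 8]
t=11: [24, 24, 25, 25, 25, 25, 24]
t=12: [46, 46, 46, 46, 45, 45, 46]
t=13: [18, 17, 16, 16, 16, 16, 17]
t=14: [50, 50, 49, 49, 48, 48, 50]
t=15: [28, 28, 27, 27, 26, 26, 28]
t=16: [37, 37, 39, 39, 39, 39, 37]
t=17: [6, 6, 5, 5, 4, 4, 6]
t=18: [16, 16, 15, 15, 14, 14, 16]
t=19: [46, 46, 45, 45, 44, 44, 46]
t=20: [16, 16, 15, 15, 14, 14, 16]

Answer: s_4(2190) = 14
Key observation: The state at step 18, [16, 16, 15, 15, 14, 14, 16], reappears at step 20: the system is in a cycle of period 2 from step 18 on.  Therefore the state at step 2190 equals the state at step 18 + ((2190 - 18) mod 2) = 18, which is [16, 16, 15, 15, 14, 14, 16].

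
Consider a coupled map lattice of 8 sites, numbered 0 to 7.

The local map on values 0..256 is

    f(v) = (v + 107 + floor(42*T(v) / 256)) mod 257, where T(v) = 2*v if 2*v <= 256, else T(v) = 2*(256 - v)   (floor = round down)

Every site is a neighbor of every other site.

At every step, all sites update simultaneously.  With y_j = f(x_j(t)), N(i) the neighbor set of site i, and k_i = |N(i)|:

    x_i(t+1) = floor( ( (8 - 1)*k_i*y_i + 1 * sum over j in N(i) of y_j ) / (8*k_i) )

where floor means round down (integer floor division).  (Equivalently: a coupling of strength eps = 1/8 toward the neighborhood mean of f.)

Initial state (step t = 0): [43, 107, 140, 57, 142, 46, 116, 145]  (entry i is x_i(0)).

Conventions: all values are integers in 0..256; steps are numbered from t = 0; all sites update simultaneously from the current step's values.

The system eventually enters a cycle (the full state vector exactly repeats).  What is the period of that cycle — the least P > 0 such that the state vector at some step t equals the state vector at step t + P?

Answer: 2
Key observation: The state at step 27, [180, 180, 63, 180, 63, 180, 63, 63], reappears at step 29 — and no state repeats earlier — so the cycle the system enters has period 2.

Derivation:
t=0: [43, 107, 140, 57, 142, 46, 116, 145]
t=1: [155, 228, 39, 171, 40, 159, 18, 41]
t=2: [47, 89, 150, 55, 151, 48, 126, 152]
t=3: [160, 208, 44, 169, 45, 161, 30, 46]
t=4: [50, 77, 156, 55, 157, 51, 140, 159]
t=5: [164, 194, 48, 170, 49, 164, 39, 50]
t=6: [53, 70, 161, 56, 163, 53, 151, 163]
t=7: [167, 186, 52, 171, 52, 167, 46, 52]
t=8: [55, 65, 166, 57, 166, 55, 159, 166]
t=9: [170, 181, 54, 172, 54, 170, 50, 54]
t=10: [57, 63, 168, 58, 168, 57, 164, 168]
t=11: [172, 179, 55, 174, 55, 172, 54, 55]
t=12: [58, 62, 170, 59, 170, 58, 169, 170]
t=13: [174, 178, 57, 175, 57, 174, 56, 57]
t=14: [59, 62, 172, 60, 172, 59, 171, 172]
t=15: [175, 178, 58, 176, 58, 175, 57, 58]
t=16: [60, 62, 174, 61, 174, 60, 172, 174]
t=17: [176, 178, 59, 178, 59, 176, 58, 59]
t=18: [61, 62, 175, 62, 175, 61, 174, 175]
t=19: [178, 179, 60, 179, 60, 178, 59, 60]
t=20: [62, 63, 176, 63, 176, 62, 175, 176]
t=21: [179, 180, 61, 180, 61, 179, 60, 61]
t=22: [63, 63, 178, 63, 178, 63, 176, 178]
t=23: [180, 180, 62, 180, 62, 180, 61, 62]
t=24: [63, 63, 179, 63, 179, 63, 178, 179]
t=25: [180, 180, 63, 180, 63, 180, 62, 63]
t=26: [63, 63, 180, 63, 180, 63, 179, 180]
t=27: [180, 180, 63, 180, 63, 180, 63, 63]
t=28: [63, 63, 180, 63, 180, 63, 180, 180]
t=29: [180, 180, 63, 180, 63, 180, 63, 63]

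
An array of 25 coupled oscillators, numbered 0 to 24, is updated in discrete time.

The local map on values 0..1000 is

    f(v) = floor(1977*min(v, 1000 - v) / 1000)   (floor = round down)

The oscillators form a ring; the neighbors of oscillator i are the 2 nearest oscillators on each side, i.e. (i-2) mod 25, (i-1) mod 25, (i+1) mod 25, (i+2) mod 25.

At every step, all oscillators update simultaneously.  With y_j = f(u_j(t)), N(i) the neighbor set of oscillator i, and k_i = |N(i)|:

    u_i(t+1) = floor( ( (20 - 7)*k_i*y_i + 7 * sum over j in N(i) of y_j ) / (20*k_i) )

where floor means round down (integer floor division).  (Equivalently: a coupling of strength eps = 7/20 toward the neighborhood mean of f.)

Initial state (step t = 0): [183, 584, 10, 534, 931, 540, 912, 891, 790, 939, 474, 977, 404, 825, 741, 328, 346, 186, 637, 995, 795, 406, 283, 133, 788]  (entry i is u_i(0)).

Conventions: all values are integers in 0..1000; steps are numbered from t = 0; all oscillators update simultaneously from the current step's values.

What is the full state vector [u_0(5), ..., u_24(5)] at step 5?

Simulating step by step:
t=0: [183, 584, 10, 534, 931, 540, 912, 891, 790, 939, 474, 977, 404, 825, 741, 328, 346, 186, 637, 995, 795, 406, 283, 133, 788]
t=1: [367, 684, 208, 763, 265, 717, 259, 281, 396, 219, 729, 221, 679, 399, 549, 588, 640, 418, 594, 206, 445, 629, 528, 357, 447]
t=2: [700, 623, 471, 489, 510, 543, 544, 560, 686, 482, 547, 492, 643, 755, 837, 810, 753, 776, 768, 548, 822, 732, 886, 744, 835]
t=3: [604, 730, 891, 938, 953, 911, 879, 860, 719, 912, 866, 897, 692, 522, 388, 395, 456, 481, 487, 736, 412, 516, 296, 475, 392]
t=4: [723, 512, 273, 168, 125, 177, 251, 279, 444, 226, 306, 306, 585, 820, 781, 818, 888, 894, 904, 660, 793, 871, 685, 881, 751]
t=5: [550, 793, 533, 399, 310, 369, 499, 547, 753, 520, 632, 587, 707, 424, 434, 339, 247, 261, 255, 529, 417, 335, 526, 320, 527]

Answer: [550, 793, 533, 399, 310, 369, 499, 547, 753, 520, 632, 587, 707, 424, 434, 339, 247, 261, 255, 529, 417, 335, 526, 320, 527]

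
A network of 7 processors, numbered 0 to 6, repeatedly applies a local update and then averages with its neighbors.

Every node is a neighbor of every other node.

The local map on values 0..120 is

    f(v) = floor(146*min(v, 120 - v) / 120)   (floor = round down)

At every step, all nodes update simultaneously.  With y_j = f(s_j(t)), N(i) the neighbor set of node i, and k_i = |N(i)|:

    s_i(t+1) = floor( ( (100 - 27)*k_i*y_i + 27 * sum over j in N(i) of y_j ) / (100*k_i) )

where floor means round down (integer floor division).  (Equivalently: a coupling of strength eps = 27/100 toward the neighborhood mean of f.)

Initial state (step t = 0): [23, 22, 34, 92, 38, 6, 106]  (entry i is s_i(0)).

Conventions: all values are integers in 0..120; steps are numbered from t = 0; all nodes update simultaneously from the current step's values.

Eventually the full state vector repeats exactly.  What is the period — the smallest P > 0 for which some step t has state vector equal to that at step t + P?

Answer: 2
Key observation: The state at step 10, [65, 65, 67, 67, 67, 63, 63], reappears at step 12 — and no state repeats earlier — so the cycle the system enters has period 2.

Derivation:
t=0: [23, 22, 34, 92, 38, 6, 106]
t=1: [27, 26, 36, 32, 40, 13, 20]
t=2: [32, 31, 39, 36, 43, 20, 26]
t=3: [38, 37, 44, 41, 47, 28, 33]
t=4: [46, 45, 50, 48, 53, 37, 41]
t=5: [55, 54, 58, 57, 61, 48, 50]
t=6: [65, 65, 68, 67, 69, 60, 61]
t=7: [66, 66, 64, 64, 63, 70, 69]
t=8: [65, 65, 67, 67, 67, 61, 63]
t=9: [66, 66, 64, 64, 64, 69, 68]
t=10: [65, 65, 67, 67, 67, 63, 63]
t=11: [66, 66, 64, 64, 64, 68, 68]
t=12: [65, 65, 67, 67, 67, 63, 63]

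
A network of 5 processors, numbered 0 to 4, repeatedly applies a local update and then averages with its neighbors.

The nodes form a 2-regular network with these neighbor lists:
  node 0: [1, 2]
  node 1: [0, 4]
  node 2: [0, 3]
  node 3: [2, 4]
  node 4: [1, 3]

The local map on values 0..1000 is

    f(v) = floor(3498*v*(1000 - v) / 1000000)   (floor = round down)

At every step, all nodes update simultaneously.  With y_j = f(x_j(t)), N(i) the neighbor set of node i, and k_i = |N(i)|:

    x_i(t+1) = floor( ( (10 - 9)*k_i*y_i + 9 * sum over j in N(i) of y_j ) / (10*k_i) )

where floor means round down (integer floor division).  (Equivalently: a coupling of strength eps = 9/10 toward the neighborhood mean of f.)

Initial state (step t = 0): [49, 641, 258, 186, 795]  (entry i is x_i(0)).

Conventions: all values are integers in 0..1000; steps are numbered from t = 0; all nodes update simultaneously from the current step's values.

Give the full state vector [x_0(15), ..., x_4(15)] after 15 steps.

Simulating step by step:
t=0: [49, 641, 258, 186, 795]
t=1: [679, 410, 378, 610, 656]
t=2: [826, 782, 799, 808, 834]
t=3: [570, 503, 525, 524, 560]
t=4: [871, 860, 865, 867, 871]
t=5: [412, 395, 399, 400, 410]
t=6: [837, 845, 842, 841, 837]
t=7: [463, 475, 471, 470, 463]
t=8: [871, 869, 870, 870, 871]
t=9: [396, 393, 394, 394, 396]
t=10: [834, 835, 835, 835, 834]
t=11: [481, 483, 482, 482, 481]
t=12: [873, 873, 873, 873, 873]
t=13: [387, 387, 387, 387, 387]
t=14: [829, 829, 829, 829, 829]
t=15: [495, 495, 495, 495, 495]

Answer: [495, 495, 495, 495, 495]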